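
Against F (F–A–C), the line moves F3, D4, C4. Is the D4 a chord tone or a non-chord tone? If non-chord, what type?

Non-chord tone — an appoggiatura.

The harmony at that moment is F major triad (F, A, C); D4 is not a chord tone.
It is approached by leap up from F3 and left by step down to C4.
Leap in, step out — an appoggiatura.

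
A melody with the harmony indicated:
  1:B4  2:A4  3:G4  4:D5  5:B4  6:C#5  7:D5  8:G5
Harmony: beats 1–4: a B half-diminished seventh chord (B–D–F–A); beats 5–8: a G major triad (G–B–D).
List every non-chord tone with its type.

The harmony at that moment is B half-diminished seventh chord (B, D, F, A); G4 is not a chord tone.
It is approached by step down from A4 and left by leap up to D5.
Step in, leap out — an escape tone.
The harmony at that moment is G major triad (G, B, D); C#5 is not a chord tone.
It is approached by step up from B4 and left by step up to D5.
Step in, step out in the same direction — a passing tone.

G4 (beat 3) — escape tone; C#5 (beat 6) — passing tone.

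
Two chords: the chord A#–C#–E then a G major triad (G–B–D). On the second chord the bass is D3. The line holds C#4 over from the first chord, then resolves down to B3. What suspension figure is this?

At the second chord the bass is D3. The suspended C#4 lies a seventh above the bass; after resolving down by step to B3, the interval above the bass becomes a sixth.
Suspension figures are named by those two intervals: 7–6.

7–6 suspension.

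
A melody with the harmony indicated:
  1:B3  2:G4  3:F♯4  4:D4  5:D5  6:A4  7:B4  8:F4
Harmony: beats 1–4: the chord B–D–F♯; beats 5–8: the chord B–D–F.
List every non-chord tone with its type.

The harmony at that moment is B minor triad (B, D, F♯); G4 is not a chord tone.
It is approached by leap up from B3 and left by step down to F♯4.
Leap in, step out — an appoggiatura.
The harmony at that moment is B diminished triad (B, D, F); A4 is not a chord tone.
It is approached by leap down from D5 and left by step up to B4.
Leap in, step out — an appoggiatura.

G4 (beat 2) — appoggiatura; A4 (beat 6) — appoggiatura.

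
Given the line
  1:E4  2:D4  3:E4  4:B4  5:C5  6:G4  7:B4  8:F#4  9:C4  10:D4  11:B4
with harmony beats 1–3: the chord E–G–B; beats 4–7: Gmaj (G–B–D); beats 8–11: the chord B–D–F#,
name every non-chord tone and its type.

The harmony at that moment is E minor triad (E, G, B); D4 is not a chord tone.
It is approached by step down from E4 and left by step up to E4.
Step away and step back to the same note — a neighbor tone (lower neighbor).
The harmony at that moment is G major triad (G, B, D); C5 is not a chord tone.
It is approached by step up from B4 and left by leap down to G4.
Step in, leap out — an escape tone.
The harmony at that moment is B minor triad (B, D, F#); C4 is not a chord tone.
It is approached by leap down from F#4 and left by step up to D4.
Leap in, step out — an appoggiatura.

D4 (beat 2) — neighbor tone; C5 (beat 5) — escape tone; C4 (beat 9) — appoggiatura.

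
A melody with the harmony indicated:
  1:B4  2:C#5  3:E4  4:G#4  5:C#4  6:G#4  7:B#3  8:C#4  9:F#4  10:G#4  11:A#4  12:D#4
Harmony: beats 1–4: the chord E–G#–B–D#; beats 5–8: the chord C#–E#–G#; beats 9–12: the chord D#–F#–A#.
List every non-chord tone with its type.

The harmony at that moment is E major seventh chord (E, G#, B, D#); C#5 is not a chord tone.
It is approached by step up from B4 and left by leap down to E4.
Step in, leap out — an escape tone.
The harmony at that moment is C# major triad (C#, E#, G#); B#3 is not a chord tone.
It is approached by leap down from G#4 and left by step up to C#4.
Leap in, step out — an appoggiatura.
The harmony at that moment is D# minor triad (D#, F#, A#); G#4 is not a chord tone.
It is approached by step up from F#4 and left by step up to A#4.
Step in, step out in the same direction — a passing tone.

C#5 (beat 2) — escape tone; B#3 (beat 7) — appoggiatura; G#4 (beat 10) — passing tone.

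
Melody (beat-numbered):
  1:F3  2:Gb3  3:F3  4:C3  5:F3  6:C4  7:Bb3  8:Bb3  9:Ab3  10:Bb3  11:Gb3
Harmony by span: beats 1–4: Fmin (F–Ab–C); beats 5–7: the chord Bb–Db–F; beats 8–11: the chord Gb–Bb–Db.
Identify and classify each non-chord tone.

The harmony at that moment is F minor triad (F, Ab, C); Gb3 is not a chord tone.
It is approached by step up from F3 and left by step down to F3.
Step away and step back to the same note — a neighbor tone (upper neighbor).
The harmony at that moment is Bb minor triad (Bb, Db, F); C4 is not a chord tone.
It is approached by leap up from F3 and left by step down to Bb3.
Leap in, step out — an appoggiatura.
The harmony at that moment is Gb major triad (Gb, Bb, Db); Ab3 is not a chord tone.
It is approached by step down from Bb3 and left by step up to Bb3.
Step away and step back to the same note — a neighbor tone (lower neighbor).

Gb3 (beat 2) — neighbor tone; C4 (beat 6) — appoggiatura; Ab3 (beat 9) — neighbor tone.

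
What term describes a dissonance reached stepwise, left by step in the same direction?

Passing tone.

Approach: by step. Departure: by step, continuing in the same direction.
Stepwise on both sides with no change of direction means the note fills in the space between two different chord tones — a passing tone. (Had it turned back to its starting note it would be a neighbor tone instead.)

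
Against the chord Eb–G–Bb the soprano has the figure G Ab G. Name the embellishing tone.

The harmony at that moment is Eb major triad (Eb, G, Bb); Ab is not a chord tone.
It is approached by step up from G and left by step down to G.
Step away and step back to the same note — a neighbor tone (upper neighbor).

Ab is a neighbor tone.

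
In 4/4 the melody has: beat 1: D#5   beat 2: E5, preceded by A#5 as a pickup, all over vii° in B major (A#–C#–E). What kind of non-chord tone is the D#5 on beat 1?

The harmony at that moment is A# diminished triad (A#, C#, E); D#5 is not a chord tone.
It is approached by leap down from A#5 and left by step up to E5.
Leap in, step out, metrically accented — an appoggiatura.

Appoggiatura.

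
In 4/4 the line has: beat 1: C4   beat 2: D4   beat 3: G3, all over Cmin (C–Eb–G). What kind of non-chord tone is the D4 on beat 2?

Escape tone.

The harmony at that moment is C minor triad (C, Eb, G); D4 is not a chord tone.
It is approached by step up from C4 and left by leap down to G3.
Step in, leap out, on a weak beat — an escape tone.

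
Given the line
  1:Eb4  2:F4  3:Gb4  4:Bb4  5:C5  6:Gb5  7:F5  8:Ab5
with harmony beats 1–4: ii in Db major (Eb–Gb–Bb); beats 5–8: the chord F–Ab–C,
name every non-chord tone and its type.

The harmony at that moment is Eb minor triad (Eb, Gb, Bb); F4 is not a chord tone.
It is approached by step up from Eb4 and left by step up to Gb4.
Step in, step out in the same direction — a passing tone.
The harmony at that moment is F minor triad (F, Ab, C); Gb5 is not a chord tone.
It is approached by leap up from C5 and left by step down to F5.
Leap in, step out — an appoggiatura.

F4 (beat 2) — passing tone; Gb5 (beat 6) — appoggiatura.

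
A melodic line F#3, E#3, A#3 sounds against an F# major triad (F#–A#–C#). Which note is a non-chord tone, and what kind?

E#3 is an escape tone.

The harmony at that moment is F# major triad (F#, A#, C#); E#3 is not a chord tone.
It is approached by step down from F#3 and left by leap up to A#3.
Step in, leap out — an escape tone.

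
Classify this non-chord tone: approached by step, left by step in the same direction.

Approach: by step. Departure: by step, continuing in the same direction.
Stepwise on both sides with no change of direction means the note fills in the space between two different chord tones — a passing tone. (Had it turned back to its starting note it would be a neighbor tone instead.)

Passing tone.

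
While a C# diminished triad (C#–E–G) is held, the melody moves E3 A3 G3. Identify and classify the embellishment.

A3 is an appoggiatura.

The harmony at that moment is C# diminished triad (C#, E, G); A3 is not a chord tone.
It is approached by leap up from E3 and left by step down to G3.
Leap in, step out — an appoggiatura.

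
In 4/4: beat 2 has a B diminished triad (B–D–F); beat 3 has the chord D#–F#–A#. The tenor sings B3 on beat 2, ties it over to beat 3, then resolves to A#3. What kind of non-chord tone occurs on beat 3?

Suspension.

The harmony at that moment is D# minor triad (D#, F#, A#); B3 is not a chord tone.
It is held over (the same pitch as the preceding B3) and left by step down to A#3.
Held over from the previous chord and resolving down by step — a suspension.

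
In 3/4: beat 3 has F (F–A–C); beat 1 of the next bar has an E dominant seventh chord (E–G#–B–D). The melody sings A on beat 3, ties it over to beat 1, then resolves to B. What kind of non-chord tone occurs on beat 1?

Retardation.

The harmony at that moment is E dominant seventh chord (E, G#, B, D); A is not a chord tone.
It is held over (the same pitch as the preceding A) and left by step up to B.
Held over from the previous chord and resolving up by step — a retardation.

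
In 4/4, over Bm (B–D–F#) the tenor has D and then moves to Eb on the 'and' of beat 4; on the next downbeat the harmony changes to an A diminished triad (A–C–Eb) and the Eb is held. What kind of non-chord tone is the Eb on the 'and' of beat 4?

Anticipation.

The harmony at that moment is B minor triad (B, D, F#); Eb is not a chord tone.
It is approached by step up from D and then sustained as the same pitch into the next harmony.
Arriving early and becoming a chord tone when the harmony changes — an anticipation.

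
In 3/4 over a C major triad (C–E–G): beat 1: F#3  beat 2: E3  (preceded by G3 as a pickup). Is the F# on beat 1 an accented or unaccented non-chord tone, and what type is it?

Accented passing tone.

The harmony at that moment is C major triad (C, E, G); F#3 is not a chord tone.
It is approached by step down from G3 and left by step down to E3.
Step in, step out in the same direction — a passing tone.
It falls on the downbeat, so it is accented.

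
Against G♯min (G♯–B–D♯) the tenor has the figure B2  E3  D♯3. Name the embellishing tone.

The harmony at that moment is G♯ minor triad (G♯, B, D♯); E3 is not a chord tone.
It is approached by leap up from B2 and left by step down to D♯3.
Leap in, step out — an appoggiatura.

E3 is an appoggiatura.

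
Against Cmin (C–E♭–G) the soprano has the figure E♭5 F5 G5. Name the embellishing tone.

F5 is a passing tone.

The harmony at that moment is C minor triad (C, E♭, G); F5 is not a chord tone.
It is approached by step up from E♭5 and left by step up to G5.
Step in, step out in the same direction — a passing tone.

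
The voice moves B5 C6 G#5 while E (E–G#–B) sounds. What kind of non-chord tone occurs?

The harmony at that moment is E major triad (E, G#, B); C6 is not a chord tone.
It is approached by step up from B5 and left by leap down to G#5.
Step in, leap out — an escape tone.

C6 is an escape tone.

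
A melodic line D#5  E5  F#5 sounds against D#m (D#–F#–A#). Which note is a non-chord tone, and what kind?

The harmony at that moment is D# minor triad (D#, F#, A#); E5 is not a chord tone.
It is approached by step up from D#5 and left by step up to F#5.
Step in, step out in the same direction — a passing tone.

E5 is a passing tone.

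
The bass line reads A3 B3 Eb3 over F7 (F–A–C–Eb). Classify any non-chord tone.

B3 is an escape tone.

The harmony at that moment is F dominant seventh chord (F, A, C, Eb); B3 is not a chord tone.
It is approached by step up from A3 and left by leap down to Eb3.
Step in, leap out — an escape tone.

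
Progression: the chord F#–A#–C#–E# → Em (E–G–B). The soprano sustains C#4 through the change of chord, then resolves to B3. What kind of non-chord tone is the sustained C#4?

The harmony at that moment is E minor triad (E, G, B); C#4 is not a chord tone.
It is held over (the same pitch as the preceding C#4) and left by step down to B3.
Held over from the previous chord and resolving down by step — a suspension.

C#4 is a suspension.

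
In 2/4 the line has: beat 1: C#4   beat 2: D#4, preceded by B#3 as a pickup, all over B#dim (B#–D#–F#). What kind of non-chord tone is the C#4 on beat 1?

The harmony at that moment is B# diminished triad (B#, D#, F#); C#4 is not a chord tone.
It is approached by step up from B#3 and left by step up to D#4.
Step in, step out in the same direction — a passing tone.

Passing tone.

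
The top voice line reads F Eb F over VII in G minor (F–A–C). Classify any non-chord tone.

Eb is a neighbor tone.

The harmony at that moment is F major triad (F, A, C); Eb is not a chord tone.
It is approached by step down from F and left by step up to F.
Step away and step back to the same note — a neighbor tone (lower neighbor).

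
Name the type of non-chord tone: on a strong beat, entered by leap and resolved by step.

Appoggiatura.

Approach: by leap. Departure: by step. Metric position: strong.
Leap in, step out, in a metrically strong position — an appoggiatura. (It is the mirror image of the escape tone, which steps in and leaps out from a weak position.)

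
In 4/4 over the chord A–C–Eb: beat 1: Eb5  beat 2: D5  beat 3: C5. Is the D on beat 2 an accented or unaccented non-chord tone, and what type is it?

The harmony at that moment is A diminished triad (A, C, Eb); D5 is not a chord tone.
It is approached by step down from Eb5 and left by step down to C5.
Step in, step out in the same direction — a passing tone.
It falls on a weak beat, so it is unaccented.

Unaccented passing tone.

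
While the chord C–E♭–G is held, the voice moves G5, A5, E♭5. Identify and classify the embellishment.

A5 is an escape tone.

The harmony at that moment is C minor triad (C, E♭, G); A5 is not a chord tone.
It is approached by step up from G5 and left by leap down to E♭5.
Step in, leap out — an escape tone.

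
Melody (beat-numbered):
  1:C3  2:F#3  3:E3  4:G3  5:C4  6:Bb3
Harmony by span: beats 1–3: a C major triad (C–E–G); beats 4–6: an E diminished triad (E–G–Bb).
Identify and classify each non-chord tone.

F#3 (beat 2) — appoggiatura; C4 (beat 5) — appoggiatura.

The harmony at that moment is C major triad (C, E, G); F#3 is not a chord tone.
It is approached by leap up from C3 and left by step down to E3.
Leap in, step out — an appoggiatura.
The harmony at that moment is E diminished triad (E, G, Bb); C4 is not a chord tone.
It is approached by leap up from G3 and left by step down to Bb3.
Leap in, step out — an appoggiatura.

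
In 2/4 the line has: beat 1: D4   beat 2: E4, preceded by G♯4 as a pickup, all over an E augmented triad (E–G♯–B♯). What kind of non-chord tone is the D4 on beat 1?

Appoggiatura.

The harmony at that moment is E augmented triad (E, G♯, B♯); D4 is not a chord tone.
It is approached by leap down from G♯4 and left by step up to E4.
Leap in, step out, metrically accented — an appoggiatura.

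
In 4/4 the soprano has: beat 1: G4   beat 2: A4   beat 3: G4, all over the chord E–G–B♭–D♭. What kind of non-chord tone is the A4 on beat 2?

Upper neighbor tone.

The harmony at that moment is E diminished seventh chord (E, G, B♭, D♭); A4 is not a chord tone.
It is approached by step up from G4 and left by step down to G4.
Step away and step back to the same note — a neighbor tone (upper neighbor).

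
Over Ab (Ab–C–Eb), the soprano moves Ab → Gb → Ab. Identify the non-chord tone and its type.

The harmony at that moment is Ab major triad (Ab, C, Eb); Gb is not a chord tone.
It is approached by step down from Ab and left by step up to Ab.
Step away and step back to the same note — a neighbor tone (lower neighbor).

Gb is a neighbor tone.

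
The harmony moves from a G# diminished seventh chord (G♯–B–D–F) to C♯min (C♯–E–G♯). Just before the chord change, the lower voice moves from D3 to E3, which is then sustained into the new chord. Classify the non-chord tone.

The harmony at that moment is G♯ diminished seventh chord (G♯, B, D, F); E3 is not a chord tone.
It is approached by step up from D3 and then sustained as the same pitch into the next harmony.
Arriving early and becoming a chord tone when the harmony changes — an anticipation.

E3 is an anticipation.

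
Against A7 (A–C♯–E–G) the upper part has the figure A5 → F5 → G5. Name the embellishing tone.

F5 is an appoggiatura.

The harmony at that moment is A dominant seventh chord (A, C♯, E, G); F5 is not a chord tone.
It is approached by leap down from A5 and left by step up to G5.
Leap in, step out — an appoggiatura.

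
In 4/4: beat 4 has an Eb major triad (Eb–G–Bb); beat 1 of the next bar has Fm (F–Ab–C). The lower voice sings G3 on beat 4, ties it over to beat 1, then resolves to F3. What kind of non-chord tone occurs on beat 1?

Suspension.

The harmony at that moment is F minor triad (F, Ab, C); G3 is not a chord tone.
It is held over (the same pitch as the preceding G3) and left by step down to F3.
Held over from the previous chord and resolving down by step — a suspension.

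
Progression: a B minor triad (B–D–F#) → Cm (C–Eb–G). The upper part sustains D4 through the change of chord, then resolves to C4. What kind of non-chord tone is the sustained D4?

D4 is a suspension.

The harmony at that moment is C minor triad (C, Eb, G); D4 is not a chord tone.
It is held over (the same pitch as the preceding D4) and left by step down to C4.
Held over from the previous chord and resolving down by step — a suspension.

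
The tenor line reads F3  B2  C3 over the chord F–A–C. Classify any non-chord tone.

The harmony at that moment is F major triad (F, A, C); B2 is not a chord tone.
It is approached by leap down from F3 and left by step up to C3.
Leap in, step out — an appoggiatura.

B2 is an appoggiatura.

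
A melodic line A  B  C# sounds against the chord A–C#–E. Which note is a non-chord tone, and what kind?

B is a passing tone.

The harmony at that moment is A major triad (A, C#, E); B is not a chord tone.
It is approached by step up from A and left by step up to C#.
Step in, step out in the same direction — a passing tone.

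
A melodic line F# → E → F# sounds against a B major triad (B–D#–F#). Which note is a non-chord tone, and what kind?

The harmony at that moment is B major triad (B, D#, F#); E is not a chord tone.
It is approached by step down from F# and left by step up to F#.
Step away and step back to the same note — a neighbor tone (lower neighbor).

E is a neighbor tone.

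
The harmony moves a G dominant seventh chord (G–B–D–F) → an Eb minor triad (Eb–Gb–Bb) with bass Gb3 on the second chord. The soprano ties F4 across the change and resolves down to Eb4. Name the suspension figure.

At the second chord the bass is Gb3. The suspended F4 lies a seventh above the bass; after resolving down by step to Eb4, the interval above the bass becomes a sixth.
Suspension figures are named by those two intervals: 7–6.

7–6 suspension.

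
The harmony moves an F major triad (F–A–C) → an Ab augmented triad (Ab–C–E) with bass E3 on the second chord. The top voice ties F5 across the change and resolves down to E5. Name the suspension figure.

At the second chord the bass is E3. The suspended F5 lies a ninth above the bass; after resolving down by step to E5, the interval above the bass becomes an octave.
Suspension figures are named by those two intervals: 9–8.

9–8 suspension.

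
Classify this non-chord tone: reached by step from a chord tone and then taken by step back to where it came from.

Approach: by step. Departure: by step in the opposite direction, back to the starting pitch.
Stepwise on both sides but reversing to return to the same chord tone — a neighbor tone. (Had it continued onward in the same direction it would be a passing tone instead.)

Neighbor tone.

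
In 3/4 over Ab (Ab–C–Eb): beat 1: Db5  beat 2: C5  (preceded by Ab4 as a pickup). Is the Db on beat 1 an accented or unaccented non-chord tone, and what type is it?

The harmony at that moment is Ab major triad (Ab, C, Eb); Db5 is not a chord tone.
It is approached by leap up from Ab4 and left by step down to C5.
Leap in, step out — an appoggiatura.
It falls on the downbeat, so it is accented.

Accented appoggiatura.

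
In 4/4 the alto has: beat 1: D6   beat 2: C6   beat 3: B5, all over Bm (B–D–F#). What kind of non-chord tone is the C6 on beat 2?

Passing tone.

The harmony at that moment is B minor triad (B, D, F#); C6 is not a chord tone.
It is approached by step down from D6 and left by step down to B5.
Step in, step out in the same direction — a passing tone.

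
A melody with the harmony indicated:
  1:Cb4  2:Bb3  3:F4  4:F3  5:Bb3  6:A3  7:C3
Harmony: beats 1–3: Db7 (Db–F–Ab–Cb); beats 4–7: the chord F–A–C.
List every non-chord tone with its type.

Bb3 (beat 2) — escape tone; Bb3 (beat 5) — appoggiatura.

The harmony at that moment is Db dominant seventh chord (Db, F, Ab, Cb); Bb3 is not a chord tone.
It is approached by step down from Cb4 and left by leap up to F4.
Step in, leap out — an escape tone.
The harmony at that moment is F major triad (F, A, C); Bb3 is not a chord tone.
It is approached by leap up from F3 and left by step down to A3.
Leap in, step out — an appoggiatura.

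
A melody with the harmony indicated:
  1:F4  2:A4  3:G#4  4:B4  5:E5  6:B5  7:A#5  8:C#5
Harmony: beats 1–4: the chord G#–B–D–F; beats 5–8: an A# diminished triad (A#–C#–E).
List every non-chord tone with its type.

The harmony at that moment is G# diminished seventh chord (G#, B, D, F); A4 is not a chord tone.
It is approached by leap up from F4 and left by step down to G#4.
Leap in, step out — an appoggiatura.
The harmony at that moment is A# diminished triad (A#, C#, E); B5 is not a chord tone.
It is approached by leap up from E5 and left by step down to A#5.
Leap in, step out — an appoggiatura.

A4 (beat 2) — appoggiatura; B5 (beat 6) — appoggiatura.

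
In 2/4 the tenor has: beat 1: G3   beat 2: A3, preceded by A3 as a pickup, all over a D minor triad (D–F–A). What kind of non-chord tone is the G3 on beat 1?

Lower neighbor tone.

The harmony at that moment is D minor triad (D, F, A); G3 is not a chord tone.
It is approached by step down from A3 and left by step up to A3.
Step away and step back to the same note — a neighbor tone (lower neighbor).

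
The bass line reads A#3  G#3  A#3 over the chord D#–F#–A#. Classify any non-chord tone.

The harmony at that moment is D# minor triad (D#, F#, A#); G#3 is not a chord tone.
It is approached by step down from A#3 and left by step up to A#3.
Step away and step back to the same note — a neighbor tone (lower neighbor).

G#3 is a neighbor tone.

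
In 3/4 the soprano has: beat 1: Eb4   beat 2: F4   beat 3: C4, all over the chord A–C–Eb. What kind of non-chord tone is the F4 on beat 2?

Escape tone.

The harmony at that moment is A diminished triad (A, C, Eb); F4 is not a chord tone.
It is approached by step up from Eb4 and left by leap down to C4.
Step in, leap out, on a weak beat — an escape tone.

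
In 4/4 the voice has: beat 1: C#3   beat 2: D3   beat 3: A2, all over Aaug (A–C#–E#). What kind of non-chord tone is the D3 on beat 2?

Escape tone.

The harmony at that moment is A augmented triad (A, C#, E#); D3 is not a chord tone.
It is approached by step up from C#3 and left by leap down to A2.
Step in, leap out, on a weak beat — an escape tone.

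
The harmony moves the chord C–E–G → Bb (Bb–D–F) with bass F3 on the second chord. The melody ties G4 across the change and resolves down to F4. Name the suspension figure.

At the second chord the bass is F3. The suspended G4 lies a ninth above the bass; after resolving down by step to F4, the interval above the bass becomes an octave.
Suspension figures are named by those two intervals: 9–8.

9–8 suspension.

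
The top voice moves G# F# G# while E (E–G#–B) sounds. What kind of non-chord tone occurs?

F# is a neighbor tone.

The harmony at that moment is E major triad (E, G#, B); F# is not a chord tone.
It is approached by step down from G# and left by step up to G#.
Step away and step back to the same note — a neighbor tone (lower neighbor).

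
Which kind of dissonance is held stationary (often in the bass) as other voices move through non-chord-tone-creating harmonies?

Approach: none. Departure: none — a single pitch is sustained while the chords change around it, passing through harmonies that do not contain it.
No melodic motion at all; the dissonance is created entirely by the moving harmonies against the stationary note — a pedal tone (pedal point).

Pedal tone.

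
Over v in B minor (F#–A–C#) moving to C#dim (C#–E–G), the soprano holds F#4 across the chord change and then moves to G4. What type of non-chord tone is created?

F#4 is a retardation.

The harmony at that moment is C# diminished triad (C#, E, G); F#4 is not a chord tone.
It is held over (the same pitch as the preceding F#4) and left by step up to G4.
Held over from the previous chord and resolving up by step — a retardation.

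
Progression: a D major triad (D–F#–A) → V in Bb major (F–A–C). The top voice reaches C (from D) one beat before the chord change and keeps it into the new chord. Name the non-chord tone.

The harmony at that moment is D major triad (D, F#, A); C is not a chord tone.
It is approached by step down from D and then sustained as the same pitch into the next harmony.
Arriving early and becoming a chord tone when the harmony changes — an anticipation.

C is an anticipation.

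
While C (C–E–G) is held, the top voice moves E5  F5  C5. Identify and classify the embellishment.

F5 is an escape tone.

The harmony at that moment is C major triad (C, E, G); F5 is not a chord tone.
It is approached by step up from E5 and left by leap down to C5.
Step in, leap out — an escape tone.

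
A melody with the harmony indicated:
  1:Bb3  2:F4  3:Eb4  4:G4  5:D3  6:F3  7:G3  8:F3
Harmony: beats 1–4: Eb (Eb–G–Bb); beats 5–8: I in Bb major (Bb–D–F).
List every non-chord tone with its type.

The harmony at that moment is Eb major triad (Eb, G, Bb); F4 is not a chord tone.
It is approached by leap up from Bb3 and left by step down to Eb4.
Leap in, step out — an appoggiatura.
The harmony at that moment is Bb major triad (Bb, D, F); G3 is not a chord tone.
It is approached by step up from F3 and left by step down to F3.
Step away and step back to the same note — a neighbor tone (upper neighbor).

F4 (beat 2) — appoggiatura; G3 (beat 7) — neighbor tone.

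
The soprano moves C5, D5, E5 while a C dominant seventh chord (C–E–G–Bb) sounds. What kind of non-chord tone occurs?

D5 is a passing tone.

The harmony at that moment is C dominant seventh chord (C, E, G, Bb); D5 is not a chord tone.
It is approached by step up from C5 and left by step up to E5.
Step in, step out in the same direction — a passing tone.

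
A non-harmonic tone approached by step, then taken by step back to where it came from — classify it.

Neighbor tone.

Approach: by step. Departure: by step in the opposite direction, back to the starting pitch.
Stepwise on both sides but reversing to return to the same chord tone — a neighbor tone. (Had it continued onward in the same direction it would be a passing tone instead.)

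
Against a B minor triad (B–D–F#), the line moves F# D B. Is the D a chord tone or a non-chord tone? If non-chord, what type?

B minor triad contains B, D, F#; D is the third, so it is a chord tone.

Chord tone (the third of B minor triad).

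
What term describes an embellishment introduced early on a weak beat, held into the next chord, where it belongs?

Anticipation.

Approach: ahead of the chord change (typically by step), so it is dissonant against the current harmony. Departure: none — the same pitch is restated or held and is a chord tone of the new harmony.
Dissonant first, consonant once the harmony catches up: the note simply arrives early — an anticipation. (The reverse timing, consonant first and dissonant after the change, would be a suspension or retardation.)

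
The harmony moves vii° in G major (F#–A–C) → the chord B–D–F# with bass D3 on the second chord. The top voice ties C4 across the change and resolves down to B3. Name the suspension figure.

7–6 suspension.

At the second chord the bass is D3. The suspended C4 lies a seventh above the bass; after resolving down by step to B3, the interval above the bass becomes a sixth.
Suspension figures are named by those two intervals: 7–6.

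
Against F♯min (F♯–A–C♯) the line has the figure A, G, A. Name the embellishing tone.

G is a neighbor tone.

The harmony at that moment is F♯ minor triad (F♯, A, C♯); G is not a chord tone.
It is approached by step down from A and left by step up to A.
Step away and step back to the same note — a neighbor tone (lower neighbor).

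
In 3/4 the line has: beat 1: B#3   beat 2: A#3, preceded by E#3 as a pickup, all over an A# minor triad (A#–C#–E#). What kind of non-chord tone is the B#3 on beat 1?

Appoggiatura.

The harmony at that moment is A# minor triad (A#, C#, E#); B#3 is not a chord tone.
It is approached by leap up from E#3 and left by step down to A#3.
Leap in, step out, metrically accented — an appoggiatura.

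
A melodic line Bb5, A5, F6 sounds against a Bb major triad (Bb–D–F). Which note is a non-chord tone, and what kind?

A5 is an escape tone.

The harmony at that moment is Bb major triad (Bb, D, F); A5 is not a chord tone.
It is approached by step down from Bb5 and left by leap up to F6.
Step in, leap out — an escape tone.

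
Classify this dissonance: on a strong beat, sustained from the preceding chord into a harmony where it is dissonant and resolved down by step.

Suspension.

Approach: by preparation — the pitch is first a chord tone, then held (tied or repeated) while the harmony changes under it. Departure: down by step. Metric position: strong.
A prepared dissonance that resolves downward by step — a suspension. (The same figure resolving upward would be a retardation.)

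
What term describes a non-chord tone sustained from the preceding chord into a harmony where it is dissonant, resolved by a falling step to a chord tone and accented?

Approach: by preparation — the pitch is first a chord tone, then held (tied or repeated) while the harmony changes under it. Departure: down by step. Metric position: strong.
A prepared dissonance that resolves downward by step — a suspension. (The same figure resolving upward would be a retardation.)

Suspension.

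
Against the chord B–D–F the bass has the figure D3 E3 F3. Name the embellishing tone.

The harmony at that moment is B diminished triad (B, D, F); E3 is not a chord tone.
It is approached by step up from D3 and left by step up to F3.
Step in, step out in the same direction — a passing tone.

E3 is a passing tone.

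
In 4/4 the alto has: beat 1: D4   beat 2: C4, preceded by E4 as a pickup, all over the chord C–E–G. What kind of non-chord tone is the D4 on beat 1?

The harmony at that moment is C major triad (C, E, G); D4 is not a chord tone.
It is approached by step down from E4 and left by step down to C4.
Step in, step out in the same direction — a passing tone.

Passing tone.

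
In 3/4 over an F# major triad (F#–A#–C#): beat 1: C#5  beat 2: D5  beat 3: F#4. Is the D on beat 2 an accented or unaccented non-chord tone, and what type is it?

The harmony at that moment is F# major triad (F#, A#, C#); D5 is not a chord tone.
It is approached by step up from C#5 and left by leap down to F#4.
Step in, leap out — an escape tone.
It falls on a weak beat, so it is unaccented.

Unaccented escape tone.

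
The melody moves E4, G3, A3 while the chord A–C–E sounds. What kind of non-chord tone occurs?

The harmony at that moment is A minor triad (A, C, E); G3 is not a chord tone.
It is approached by leap down from E4 and left by step up to A3.
Leap in, step out — an appoggiatura.

G3 is an appoggiatura.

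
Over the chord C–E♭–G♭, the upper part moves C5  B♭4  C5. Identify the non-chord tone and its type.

B♭4 is a neighbor tone.

The harmony at that moment is C diminished triad (C, E♭, G♭); B♭4 is not a chord tone.
It is approached by step down from C5 and left by step up to C5.
Step away and step back to the same note — a neighbor tone (lower neighbor).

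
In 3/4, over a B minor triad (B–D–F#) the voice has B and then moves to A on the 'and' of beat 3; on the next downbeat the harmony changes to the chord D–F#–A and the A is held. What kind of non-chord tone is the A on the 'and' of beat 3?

Anticipation.

The harmony at that moment is B minor triad (B, D, F#); A is not a chord tone.
It is approached by step down from B and then sustained as the same pitch into the next harmony.
Arriving early and becoming a chord tone when the harmony changes — an anticipation.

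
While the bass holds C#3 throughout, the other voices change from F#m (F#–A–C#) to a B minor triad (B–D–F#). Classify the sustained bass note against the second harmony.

The harmony at that moment is B minor triad (B, D, F#); C#3 is not a chord tone.
It is held over (the same pitch as the preceding C#3) and then sustained as the same pitch into the next harmony.
Sustained through a change of harmony — a pedal tone.

Pedal tone (pedal point).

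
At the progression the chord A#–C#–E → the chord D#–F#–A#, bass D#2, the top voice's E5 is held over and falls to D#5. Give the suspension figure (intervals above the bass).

At the second chord the bass is D#2. The suspended E5 lies a ninth above the bass; after resolving down by step to D#5, the interval above the bass becomes an octave.
Suspension figures are named by those two intervals: 9–8.

9–8 suspension.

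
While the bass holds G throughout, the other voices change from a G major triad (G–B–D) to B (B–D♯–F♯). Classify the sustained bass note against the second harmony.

Pedal tone (pedal point).

The harmony at that moment is B major triad (B, D♯, F♯); G is not a chord tone.
It is held over (the same pitch as the preceding G) and then sustained as the same pitch into the next harmony.
Sustained through a change of harmony — a pedal tone.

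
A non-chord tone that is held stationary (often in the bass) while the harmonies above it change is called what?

Approach: none. Departure: none — a single pitch is sustained while the chords change around it, passing through harmonies that do not contain it.
No melodic motion at all; the dissonance is created entirely by the moving harmonies against the stationary note — a pedal tone (pedal point).

Pedal tone.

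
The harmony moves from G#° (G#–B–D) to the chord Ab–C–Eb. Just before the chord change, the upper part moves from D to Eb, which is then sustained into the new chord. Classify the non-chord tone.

The harmony at that moment is G# diminished triad (G#, B, D); Eb is not a chord tone.
It is approached by step up from D and then sustained as the same pitch into the next harmony.
Arriving early and becoming a chord tone when the harmony changes — an anticipation.

Eb is an anticipation.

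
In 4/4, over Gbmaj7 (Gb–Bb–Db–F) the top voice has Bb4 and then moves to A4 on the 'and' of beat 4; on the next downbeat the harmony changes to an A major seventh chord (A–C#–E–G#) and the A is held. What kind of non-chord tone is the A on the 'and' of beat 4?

The harmony at that moment is Gb major seventh chord (Gb, Bb, Db, F); A4 is not a chord tone.
It is approached by step down from Bb4 and then sustained as the same pitch into the next harmony.
Arriving early and becoming a chord tone when the harmony changes — an anticipation.

Anticipation.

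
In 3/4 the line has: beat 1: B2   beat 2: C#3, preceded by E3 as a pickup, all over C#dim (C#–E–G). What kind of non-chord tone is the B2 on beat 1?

Appoggiatura.

The harmony at that moment is C# diminished triad (C#, E, G); B2 is not a chord tone.
It is approached by leap down from E3 and left by step up to C#3.
Leap in, step out, metrically accented — an appoggiatura.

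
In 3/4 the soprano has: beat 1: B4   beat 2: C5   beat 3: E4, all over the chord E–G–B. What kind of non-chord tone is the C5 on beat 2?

Escape tone.

The harmony at that moment is E minor triad (E, G, B); C5 is not a chord tone.
It is approached by step up from B4 and left by leap down to E4.
Step in, leap out, on a weak beat — an escape tone.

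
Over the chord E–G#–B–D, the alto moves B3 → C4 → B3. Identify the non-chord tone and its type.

The harmony at that moment is E dominant seventh chord (E, G#, B, D); C4 is not a chord tone.
It is approached by step up from B3 and left by step down to B3.
Step away and step back to the same note — a neighbor tone (upper neighbor).

C4 is a neighbor tone.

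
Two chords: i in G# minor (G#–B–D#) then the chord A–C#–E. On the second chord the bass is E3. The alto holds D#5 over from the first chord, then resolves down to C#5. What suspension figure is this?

At the second chord the bass is E3. The suspended D#5 lies a seventh above the bass; after resolving down by step to C#5, the interval above the bass becomes a sixth.
Suspension figures are named by those two intervals: 7–6.

7–6 suspension.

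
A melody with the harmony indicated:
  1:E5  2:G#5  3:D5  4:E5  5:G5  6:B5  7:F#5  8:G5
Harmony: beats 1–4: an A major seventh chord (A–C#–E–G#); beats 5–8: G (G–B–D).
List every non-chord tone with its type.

D5 (beat 3) — appoggiatura; F#5 (beat 7) — appoggiatura.

The harmony at that moment is A major seventh chord (A, C#, E, G#); D5 is not a chord tone.
It is approached by leap down from G#5 and left by step up to E5.
Leap in, step out — an appoggiatura.
The harmony at that moment is G major triad (G, B, D); F#5 is not a chord tone.
It is approached by leap down from B5 and left by step up to G5.
Leap in, step out — an appoggiatura.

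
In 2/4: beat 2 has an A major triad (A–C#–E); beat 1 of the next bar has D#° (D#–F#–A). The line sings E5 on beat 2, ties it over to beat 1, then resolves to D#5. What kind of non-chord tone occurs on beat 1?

The harmony at that moment is D# diminished triad (D#, F#, A); E5 is not a chord tone.
It is held over (the same pitch as the preceding E5) and left by step down to D#5.
Held over from the previous chord and resolving down by step — a suspension.

Suspension.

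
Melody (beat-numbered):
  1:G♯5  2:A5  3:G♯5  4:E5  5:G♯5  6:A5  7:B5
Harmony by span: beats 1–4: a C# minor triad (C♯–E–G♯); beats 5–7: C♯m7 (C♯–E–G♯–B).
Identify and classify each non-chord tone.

A5 (beat 2) — neighbor tone; A5 (beat 6) — passing tone.

The harmony at that moment is C♯ minor triad (C♯, E, G♯); A5 is not a chord tone.
It is approached by step up from G♯5 and left by step down to G♯5.
Step away and step back to the same note — a neighbor tone (upper neighbor).
The harmony at that moment is C♯ minor seventh chord (C♯, E, G♯, B); A5 is not a chord tone.
It is approached by step up from G♯5 and left by step up to B5.
Step in, step out in the same direction — a passing tone.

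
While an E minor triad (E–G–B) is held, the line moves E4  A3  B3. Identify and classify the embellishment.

A3 is an appoggiatura.

The harmony at that moment is E minor triad (E, G, B); A3 is not a chord tone.
It is approached by leap down from E4 and left by step up to B3.
Leap in, step out — an appoggiatura.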